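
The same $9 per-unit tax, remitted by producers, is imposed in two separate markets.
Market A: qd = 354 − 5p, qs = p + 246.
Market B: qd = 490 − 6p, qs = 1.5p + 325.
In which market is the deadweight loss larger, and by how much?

Market A: pre-tax p* = $18, q* = 264; post-tax q = 256.5; deadweight loss = $33.75.
Market B: pre-tax p* = $22, q* = 358; post-tax q = 347.2; deadweight loss = $48.6.
Difference: $33.75 vs $48.6 → market B is larger by $14.85.

Market B, by $14.85.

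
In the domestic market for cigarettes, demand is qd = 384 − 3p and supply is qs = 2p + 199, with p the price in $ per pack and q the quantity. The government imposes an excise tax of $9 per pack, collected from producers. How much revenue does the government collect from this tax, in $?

Tax revenue = $2359.8.

Without the tax, 384 − 3p = 2p + 199 gives 5p = 185, so p* = $37 and q* = 273.
With the tax collected from producers, supply shifts: qs = 2(p − 9) + 199.
Solving gives q = 262.2 with buyers paying $40.6 and producers receiving $31.6 (the $9 wedge).
Revenue = t · Q = 9 · 262.2 = $2359.8.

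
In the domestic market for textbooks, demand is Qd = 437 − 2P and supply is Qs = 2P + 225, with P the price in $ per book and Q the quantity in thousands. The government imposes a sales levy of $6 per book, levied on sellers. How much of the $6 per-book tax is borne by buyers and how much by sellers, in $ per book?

Buyers bear $3 per book; sellers bear $3 per book.

Without the tax, 437 − 2P = 2P + 225 gives 4P = 212, so P* = $53 and Q* = 331.
With the tax collected from sellers, supply shifts: Qs = 2(P − 6) + 225.
New equilibrium: buyers pay $56, sellers receive $50, Q = 325. (Wedge: Pb − Ps = 6.)
Burden on buyers: $3; on sellers: $3. (They sum to $6.)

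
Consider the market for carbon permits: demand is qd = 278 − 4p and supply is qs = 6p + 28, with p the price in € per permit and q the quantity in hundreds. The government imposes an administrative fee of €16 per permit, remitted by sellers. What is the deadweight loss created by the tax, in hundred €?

Before the tax: set 278 − 4p = 6p + 28 → p* = €25, q* = 178.
With the tax collected from sellers, supply shifts: qs = 6(p − 16) + 28.
New equilibrium: consumers pay €34.6, sellers receive €18.6, q = 139.6. (Wedge: pb − ps = 16.)
Quantity falls by |ΔQ| = |178 − 139.6| = 38.4.
DWL = ½ · t · |ΔQ| = ½ · 16 · 38.4 = €307.2.

Deadweight loss = €307.2 hundred.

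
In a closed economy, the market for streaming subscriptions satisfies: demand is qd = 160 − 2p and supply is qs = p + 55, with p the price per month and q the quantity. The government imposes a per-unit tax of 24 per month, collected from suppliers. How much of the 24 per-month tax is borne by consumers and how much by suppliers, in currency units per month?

Without the tax, 160 − 2p = p + 55 gives 3p = 105, so p* = 35 and q* = 90.
With the tax collected from suppliers, supply shifts: qs = (p − 24) + 55.
Solving gives q = 74 with consumers paying 43 and suppliers receiving 19 (the 24 wedge).
Burden on consumers: 8; on suppliers: 16. (They sum to 24.)

Consumers bear 8 per month; suppliers bear 16 per month.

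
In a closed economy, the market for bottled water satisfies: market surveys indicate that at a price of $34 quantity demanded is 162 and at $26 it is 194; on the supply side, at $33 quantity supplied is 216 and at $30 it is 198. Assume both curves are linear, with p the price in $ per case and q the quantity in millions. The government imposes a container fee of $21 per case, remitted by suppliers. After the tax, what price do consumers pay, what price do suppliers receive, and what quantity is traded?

Demand slope: (194 − 162)/(26 − 34) = -4, so qd = 298 − 4p.
Supply slope: (198 − 216)/(30 − 33) = 6, so qs = 6p + 18.
Before the tax: set 298 − 4p = 6p + 18 → p* = $28, q* = 186.
With the tax collected from suppliers, supply shifts: qs = 6(p − 21) + 18.
Solving gives q = 135.6 with consumers paying $40.6 and suppliers receiving $19.6 (the $21 wedge).
The less price-elastic side of the market bears the larger share of a per-unit tax.

Consumers pay $40.6; suppliers receive $19.6; quantity = 135.6.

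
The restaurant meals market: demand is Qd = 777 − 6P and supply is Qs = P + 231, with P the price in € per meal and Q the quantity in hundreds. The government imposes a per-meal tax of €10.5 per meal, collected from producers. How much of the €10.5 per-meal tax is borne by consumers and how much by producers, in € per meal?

Consumers bear €1.5 per meal; producers bear €9 per meal.

Before the tax: set 777 − 6P = P + 231 → P* = €78, Q* = 309.
With the tax collected from producers, supply shifts: Qs = (P − 10.5) + 231.
New equilibrium: consumers pay €79.5, producers receive €69, Q = 300. (Wedge: Pb − Ps = 10.5.)
Burden on consumers: €1.5; on producers: €9. (They sum to €10.5.)
The less price-elastic side of the market bears the larger share of a per-unit tax.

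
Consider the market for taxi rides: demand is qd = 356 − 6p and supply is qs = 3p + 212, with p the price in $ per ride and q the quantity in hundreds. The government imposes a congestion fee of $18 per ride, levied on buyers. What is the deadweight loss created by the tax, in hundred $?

Deadweight loss = $324 hundred.

Before the tax: set 356 − 6p = 3p + 212 → p* = $16, q* = 260.
With the tax collected from buyers, demand (in seller-price terms) shifts: qd = 356 − 6(p + 18).
New equilibrium: buyers pay $22, sellers receive $4, q = 224. (Wedge: pb − ps = 18.)
Quantity falls by |ΔQ| = |260 − 224| = 36.
DWL = ½ · t · |ΔQ| = ½ · 18 · 36 = $324.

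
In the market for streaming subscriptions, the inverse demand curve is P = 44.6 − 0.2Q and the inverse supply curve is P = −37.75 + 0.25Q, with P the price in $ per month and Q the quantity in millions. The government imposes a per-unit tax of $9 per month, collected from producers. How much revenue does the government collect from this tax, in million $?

Inverting to Q(P) form: Qd = 223 − 5P; Qs = 4P + 151.
Before the tax: set 223 − 5P = 4P + 151 → P* = $8, Q* = 183.
With the tax collected from producers, supply shifts: Qs = 4(P − 9) + 151.
Solving gives Q = 163 with consumers paying $12 and producers receiving $3 (the $9 wedge).
Revenue = t · Q = 9 · 163 = $1467.

Tax revenue = $1467 million.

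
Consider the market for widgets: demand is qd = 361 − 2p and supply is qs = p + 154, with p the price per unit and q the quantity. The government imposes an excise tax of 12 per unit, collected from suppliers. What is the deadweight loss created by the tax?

Before the tax: set 361 − 2p = p + 154 → p* = 69, q* = 223.
With the tax collected from suppliers, supply shifts: qs = (p − 12) + 154.
New equilibrium: buyers pay 73, suppliers receive 61, q = 215. (Wedge: pb − ps = 12.)
Quantity falls by |ΔQ| = |223 − 215| = 8.
DWL = ½ · t · |ΔQ| = ½ · 12 · 8 = 48.

Deadweight loss = 48.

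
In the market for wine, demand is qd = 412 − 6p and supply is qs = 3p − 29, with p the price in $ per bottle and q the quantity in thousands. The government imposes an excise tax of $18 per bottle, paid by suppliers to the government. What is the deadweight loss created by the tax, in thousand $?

Deadweight loss = $324 thousand.

Without the tax, 412 − 6p = 3p − 29 gives 9p = 441, so p* = $49 and q* = 118.
With the tax collected from suppliers, supply shifts: qs = 3(p − 18) − 29.
Solving gives q = 82 with buyers paying $55 and suppliers receiving $37 (the $18 wedge).
Quantity falls by |ΔQ| = |118 − 82| = 36.
DWL = ½ · t · |ΔQ| = ½ · 18 · 36 = $324.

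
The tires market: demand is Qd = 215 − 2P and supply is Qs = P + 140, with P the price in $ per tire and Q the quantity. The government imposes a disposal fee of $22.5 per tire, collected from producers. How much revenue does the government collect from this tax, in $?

Without the tax, 215 − 2P = P + 140 gives 3P = 75, so P* = $25 and Q* = 165.
With the tax collected from producers, supply shifts: Qs = (P − 22.5) + 140.
New equilibrium: consumers pay $32.5, producers receive $10, Q = 150. (Wedge: Pb − Ps = 22.5.)
Revenue = t · Q = 22.5 · 150 = $3375.

Tax revenue = $3375.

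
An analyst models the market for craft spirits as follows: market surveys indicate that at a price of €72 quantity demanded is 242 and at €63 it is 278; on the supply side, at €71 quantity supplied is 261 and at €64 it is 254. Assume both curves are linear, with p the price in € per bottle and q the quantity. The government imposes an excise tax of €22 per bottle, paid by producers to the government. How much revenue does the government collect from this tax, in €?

Tax revenue = €5288.8.

Demand slope: (278 − 242)/(63 − 72) = -4, so qd = 530 − 4p.
Supply slope: (254 − 261)/(64 − 71) = 1, so qs = p + 190.
Without the tax, 530 − 4p = p + 190 gives 5p = 340, so p* = €68 and q* = 258.
With the tax collected from producers, supply shifts: qs = (p − 22) + 190.
New equilibrium: buyers pay €72.4, producers receive €50.4, q = 240.4. (Wedge: pb − ps = 22.)
Revenue = t · Q = 22 · 240.4 = €5288.8.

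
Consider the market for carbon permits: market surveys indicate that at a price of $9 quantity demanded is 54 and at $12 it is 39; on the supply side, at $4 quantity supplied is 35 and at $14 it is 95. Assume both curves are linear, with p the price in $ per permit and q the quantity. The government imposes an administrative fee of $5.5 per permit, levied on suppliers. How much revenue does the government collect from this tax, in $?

Tax revenue = $242.

Demand slope: (39 − 54)/(12 − 9) = -5, so qd = 99 − 5p.
Supply slope: (95 − 35)/(14 − 4) = 6, so qs = 6p + 11.
Without the tax, 99 − 5p = 6p + 11 gives 11p = 88, so p* = $8 and q* = 59.
With the tax collected from suppliers, supply shifts: qs = 6(p − 5.5) + 11.
Solving gives q = 44 with consumers paying $11 and suppliers receiving $5.5 (the $5.5 wedge).
Revenue = t · Q = 5.5 · 44 = $242.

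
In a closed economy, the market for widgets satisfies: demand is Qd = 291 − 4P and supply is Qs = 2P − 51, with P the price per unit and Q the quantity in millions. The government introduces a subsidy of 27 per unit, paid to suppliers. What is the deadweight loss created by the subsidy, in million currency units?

Before the subsidy: set 291 − 4P = 2P − 51 → P* = 57, Q* = 63.
With a per-unit subsidy paid to suppliers, each receives P + 27 per unit sold, so supply becomes Qs = 2(P + 27) − 51.
New equilibrium: consumers pay 48, suppliers receive 75, Q = 99. (Wedge: Pb − Ps = −27.)
Quantity rises by |ΔQ| = |63 − 99| = 36.
DWL = ½ · t · |ΔQ| = ½ · 27 · 36 = 486.

Deadweight loss = 486 million.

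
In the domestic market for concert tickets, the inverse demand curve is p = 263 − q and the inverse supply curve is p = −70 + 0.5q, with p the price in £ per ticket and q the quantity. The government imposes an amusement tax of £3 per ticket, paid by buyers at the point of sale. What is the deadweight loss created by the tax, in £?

Inverting to q(p) form: qd = 263 − p; qs = 2p + 140.
Without the tax, 263 − p = 2p + 140 gives 3p = 123, so p* = £41 and q* = 222.
With the tax collected from buyers, demand (in seller-price terms) shifts: qd = 263 − (p + 3).
New equilibrium: buyers pay £43, producers receive £40, q = 220. (Wedge: pb − ps = 3.)
Quantity falls by |ΔQ| = |222 − 220| = 2.
DWL = ½ · t · |ΔQ| = ½ · 3 · 2 = £3.

Deadweight loss = £3.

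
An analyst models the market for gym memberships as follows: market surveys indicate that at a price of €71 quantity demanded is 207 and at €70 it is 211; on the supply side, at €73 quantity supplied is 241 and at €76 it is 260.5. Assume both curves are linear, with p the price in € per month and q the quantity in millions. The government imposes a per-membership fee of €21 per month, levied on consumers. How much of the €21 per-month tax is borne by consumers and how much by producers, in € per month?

Consumers bear €13 per month; producers bear €8 per month.

Demand slope: (211 − 207)/(70 − 71) = -4, so qd = 491 − 4p.
Supply slope: (260.5 − 241)/(76 − 73) = 6.5, so qs = 6.5p − 233.5.
Without the tax, 491 − 4p = 6.5p − 233.5 gives 10.5p = 724.5, so p* = €69 and q* = 215.
With the tax collected from consumers, demand (in seller-price terms) shifts: qd = 491 − 4(p + 21).
Solving gives q = 163 with consumers paying €82 and producers receiving €61 (the €21 wedge).
Burden on consumers: €13; on producers: €8. (They sum to €21.)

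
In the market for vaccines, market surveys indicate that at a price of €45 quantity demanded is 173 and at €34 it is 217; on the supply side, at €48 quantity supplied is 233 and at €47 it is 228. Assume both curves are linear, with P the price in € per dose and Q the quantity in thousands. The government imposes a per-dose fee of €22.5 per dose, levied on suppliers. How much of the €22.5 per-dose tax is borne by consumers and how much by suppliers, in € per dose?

Demand slope: (217 − 173)/(34 − 45) = -4, so Qd = 353 − 4P.
Supply slope: (228 − 233)/(47 − 48) = 5, so Qs = 5P − 7.
Without the tax, 353 − 4P = 5P − 7 gives 9P = 360, so P* = €40 and Q* = 193.
With the tax collected from suppliers, supply shifts: Qs = 5(P − 22.5) − 7.
Solving gives Q = 143 with consumers paying €52.5 and suppliers receiving €30 (the €22.5 wedge).
Burden on consumers: €12.5; on suppliers: €10. (They sum to €22.5.)
The less price-elastic side of the market bears the larger share of a per-unit tax.

Consumers bear €12.5 per dose; suppliers bear €10 per dose.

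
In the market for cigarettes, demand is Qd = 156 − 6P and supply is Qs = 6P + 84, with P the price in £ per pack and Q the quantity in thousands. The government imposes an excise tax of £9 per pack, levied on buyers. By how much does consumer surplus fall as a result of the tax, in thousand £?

Consumer surplus falls by £479.25 thousand.

Before the tax: set 156 − 6P = 6P + 84 → P* = £6, Q* = 120.
With the tax collected from buyers, demand (in seller-price terms) shifts: Qd = 156 − 6(P + 9).
New equilibrium: buyers pay £10.5, sellers receive £1.5, Q = 93. (Wedge: Pb − Ps = 9.)
ΔCS is the trapezoid between Q = 93 and Q = 120 of height £4.5: ½ · (120 + 93) · 4.5 = £479.25.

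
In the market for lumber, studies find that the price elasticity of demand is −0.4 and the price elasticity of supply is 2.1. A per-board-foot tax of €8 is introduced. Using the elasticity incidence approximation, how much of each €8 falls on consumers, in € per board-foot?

Consumers bear ≈ €6.72 per board-foot.

Incidence ratio: consumers' share ≈ εs / (εs + |εd|) = 2.1 / (2.1 + 0.4) = 0.84.
So consumers bear ≈ 0.84 × €8 = €6.72; sellers bear €1.28.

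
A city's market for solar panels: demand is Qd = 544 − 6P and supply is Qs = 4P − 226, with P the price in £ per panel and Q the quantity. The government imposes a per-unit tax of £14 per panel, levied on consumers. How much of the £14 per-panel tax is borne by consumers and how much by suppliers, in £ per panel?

Consumers bear £5.6 per panel; suppliers bear £8.4 per panel.

Without the tax, 544 − 6P = 4P − 226 gives 10P = 770, so P* = £77 and Q* = 82.
With the tax collected from consumers, demand (in seller-price terms) shifts: Qd = 544 − 6(P + 14).
New equilibrium: consumers pay £82.6, suppliers receive £68.6, Q = 48.4. (Wedge: Pb − Ps = 14.)
Burden on consumers: £5.6; on suppliers: £8.4. (They sum to £14.)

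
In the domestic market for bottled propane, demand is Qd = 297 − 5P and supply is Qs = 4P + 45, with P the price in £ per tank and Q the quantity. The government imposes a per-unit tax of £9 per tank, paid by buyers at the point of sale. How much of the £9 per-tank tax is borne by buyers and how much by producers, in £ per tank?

Before the tax: set 297 − 5P = 4P + 45 → P* = £28, Q* = 157.
With the tax collected from buyers, demand (in seller-price terms) shifts: Qd = 297 − 5(P + 9).
New equilibrium: buyers pay £32, producers receive £23, Q = 137. (Wedge: Pb − Ps = 9.)
Burden on buyers: £4; on producers: £5. (They sum to £9.)

Buyers bear £4 per tank; producers bear £5 per tank.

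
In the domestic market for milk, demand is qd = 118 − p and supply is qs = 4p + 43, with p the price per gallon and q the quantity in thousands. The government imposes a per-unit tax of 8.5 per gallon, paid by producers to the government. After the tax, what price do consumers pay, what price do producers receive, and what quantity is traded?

Consumers pay 21.8; producers receive 13.3; quantity = 96.2.

Without the tax, 118 − p = 4p + 43 gives 5p = 75, so p* = 15 and q* = 103.
With the tax collected from producers, supply shifts: qs = 4(p − 8.5) + 43.
New equilibrium: consumers pay 21.8, producers receive 13.3, q = 96.2. (Wedge: pb − ps = 8.5.)
The less price-elastic side of the market bears the larger share of a per-unit tax.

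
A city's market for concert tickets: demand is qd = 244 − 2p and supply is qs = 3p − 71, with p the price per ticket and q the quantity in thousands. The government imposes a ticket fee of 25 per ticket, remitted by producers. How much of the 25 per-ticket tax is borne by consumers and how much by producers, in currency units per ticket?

Consumers bear 15 per ticket; producers bear 10 per ticket.

Without the tax, 244 − 2p = 3p − 71 gives 5p = 315, so p* = 63 and q* = 118.
With the tax collected from producers, supply shifts: qs = 3(p − 25) − 71.
Solving gives q = 88 with consumers paying 78 and producers receiving 53 (the 25 wedge).
Burden on consumers: 15; on producers: 10. (They sum to 25.)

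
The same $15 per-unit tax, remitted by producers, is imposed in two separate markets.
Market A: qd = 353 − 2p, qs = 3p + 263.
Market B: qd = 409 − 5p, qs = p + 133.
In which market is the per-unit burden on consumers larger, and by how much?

Market A, by $6.5.

Market A: pre-tax p* = $18, q* = 317; post-tax q = 299; per-unit burden on consumers = $9.
Market B: pre-tax p* = $46, q* = 179; post-tax q = 166.5; per-unit burden on consumers = $2.5.
Difference: $9 vs $2.5 → market A is larger by $6.5.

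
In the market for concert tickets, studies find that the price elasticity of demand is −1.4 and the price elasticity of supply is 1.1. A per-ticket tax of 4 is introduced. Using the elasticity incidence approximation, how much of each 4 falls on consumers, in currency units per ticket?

Consumers bear ≈ 1.76 per ticket.

Incidence ratio: consumers' share ≈ εs / (εs + |εd|) = 1.1 / (1.1 + 1.4) = 0.44.
So consumers bear ≈ 0.44 × 4 = 1.76; producers bear 2.24.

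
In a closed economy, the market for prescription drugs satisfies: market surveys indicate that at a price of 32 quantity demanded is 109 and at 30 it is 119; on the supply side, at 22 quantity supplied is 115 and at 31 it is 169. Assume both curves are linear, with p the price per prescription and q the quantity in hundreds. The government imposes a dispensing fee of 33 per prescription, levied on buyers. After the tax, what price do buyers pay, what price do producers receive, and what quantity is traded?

Demand slope: (119 − 109)/(30 − 32) = -5, so qd = 269 − 5p.
Supply slope: (169 − 115)/(31 − 22) = 6, so qs = 6p − 17.
Before the tax: set 269 − 5p = 6p − 17 → p* = 26, q* = 139.
With the tax collected from buyers, demand (in seller-price terms) shifts: qd = 269 − 5(p + 33).
New equilibrium: buyers pay 44, producers receive 11, q = 49. (Wedge: pb − ps = 33.)

Buyers pay 44; producers receive 11; quantity = 49.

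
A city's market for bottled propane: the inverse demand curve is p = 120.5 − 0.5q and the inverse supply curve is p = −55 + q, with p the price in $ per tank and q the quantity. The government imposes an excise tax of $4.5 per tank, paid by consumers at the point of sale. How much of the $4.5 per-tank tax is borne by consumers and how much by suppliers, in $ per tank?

Inverting to q(p) form: qd = 241 − 2p; qs = p + 55.
Without the tax, 241 − 2p = p + 55 gives 3p = 186, so p* = $62 and q* = 117.
With the tax collected from consumers, demand (in seller-price terms) shifts: qd = 241 − 2(p + 4.5).
New equilibrium: consumers pay $63.5, suppliers receive $59, q = 114. (Wedge: pb − ps = 4.5.)
Burden on consumers: $1.5; on suppliers: $3. (They sum to $4.5.)
The less price-elastic side of the market bears the larger share of a per-unit tax.

Consumers bear $1.5 per tank; suppliers bear $3 per tank.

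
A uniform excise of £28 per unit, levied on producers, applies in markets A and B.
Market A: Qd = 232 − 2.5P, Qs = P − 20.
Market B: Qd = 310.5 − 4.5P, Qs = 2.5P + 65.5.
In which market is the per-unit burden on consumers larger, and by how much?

Market B, by £2.

Market A: pre-tax P* = £72, Q* = 52; post-tax Q = 32; per-unit burden on consumers = £8.
Market B: pre-tax P* = £35, Q* = 153; post-tax Q = 108; per-unit burden on consumers = £10.
Difference: £8 vs £10 → market B is larger by £2.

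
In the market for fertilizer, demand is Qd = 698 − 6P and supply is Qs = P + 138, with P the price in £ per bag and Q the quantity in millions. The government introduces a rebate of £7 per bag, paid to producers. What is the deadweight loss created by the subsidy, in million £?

Before the subsidy: set 698 − 6P = P + 138 → P* = £80, Q* = 218.
With a per-unit subsidy paid to producers, each receives P + 7 per unit sold, so supply becomes Qs = (P + 7) + 138.
Solving gives Q = 224 with buyers paying £79 and producers receiving £86 (the £7 wedge).
Quantity rises by |ΔQ| = |218 − 224| = 6.
DWL = ½ · t · |ΔQ| = ½ · 7 · 6 = £21.

Deadweight loss = £21 million.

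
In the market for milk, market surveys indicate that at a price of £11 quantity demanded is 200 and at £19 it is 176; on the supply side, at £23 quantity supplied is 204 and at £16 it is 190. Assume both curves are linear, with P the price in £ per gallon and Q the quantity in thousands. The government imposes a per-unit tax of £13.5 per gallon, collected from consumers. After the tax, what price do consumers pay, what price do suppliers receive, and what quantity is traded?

Demand slope: (176 − 200)/(19 − 11) = -3, so Qd = 233 − 3P.
Supply slope: (190 − 204)/(16 − 23) = 2, so Qs = 2P + 158.
Before the tax: set 233 − 3P = 2P + 158 → P* = £15, Q* = 188.
With the tax collected from consumers, demand (in seller-price terms) shifts: Qd = 233 − 3(P + 13.5).
New equilibrium: consumers pay £20.4, suppliers receive £6.9, Q = 171.8. (Wedge: Pb − Ps = 13.5.)
The less price-elastic side of the market bears the larger share of a per-unit tax.

Consumers pay £20.4; suppliers receive £6.9; quantity = 171.8.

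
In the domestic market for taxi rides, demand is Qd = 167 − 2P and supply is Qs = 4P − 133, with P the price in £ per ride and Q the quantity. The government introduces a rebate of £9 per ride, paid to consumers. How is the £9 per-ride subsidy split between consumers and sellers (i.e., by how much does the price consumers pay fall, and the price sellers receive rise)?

Without the subsidy, 167 − 2P = 4P − 133 gives 6P = 300, so P* = £50 and Q* = 67.
With a per-unit subsidy paid to consumers, each effectively pays P − 9, so demand becomes Qd = 167 − 2(P − 9).
Solving gives Q = 79 with consumers paying £44 and sellers receiving £53 (the £9 wedge).
Gain to consumers: £6; to sellers: £3. (They sum to £9.)

Consumers gain £6 per ride; sellers gain £3 per ride.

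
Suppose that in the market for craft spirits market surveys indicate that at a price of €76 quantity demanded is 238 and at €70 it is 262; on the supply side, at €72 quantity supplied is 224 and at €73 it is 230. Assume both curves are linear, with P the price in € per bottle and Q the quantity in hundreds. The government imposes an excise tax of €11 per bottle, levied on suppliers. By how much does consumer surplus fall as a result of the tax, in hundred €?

Consumer surplus falls by €1510.08 hundred.

Demand slope: (262 − 238)/(70 − 76) = -4, so Qd = 542 − 4P.
Supply slope: (230 − 224)/(73 − 72) = 6, so Qs = 6P − 208.
Before the tax: set 542 − 4P = 6P − 208 → P* = €75, Q* = 242.
With the tax collected from suppliers, supply shifts: Qs = 6(P − 11) − 208.
Solving gives Q = 215.6 with buyers paying €81.6 and suppliers receiving €70.6 (the €11 wedge).
ΔCS is the trapezoid between Q = 215.6 and Q = 242 of height €6.6: ½ · (242 + 215.6) · 6.6 = €1510.08.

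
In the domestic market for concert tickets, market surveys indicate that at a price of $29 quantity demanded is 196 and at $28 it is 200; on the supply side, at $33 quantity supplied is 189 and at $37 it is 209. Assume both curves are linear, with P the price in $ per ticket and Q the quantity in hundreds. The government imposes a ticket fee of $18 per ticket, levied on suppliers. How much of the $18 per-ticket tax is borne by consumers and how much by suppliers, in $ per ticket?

Consumers bear $10 per ticket; suppliers bear $8 per ticket.

Demand slope: (200 − 196)/(28 − 29) = -4, so Qd = 312 − 4P.
Supply slope: (209 − 189)/(37 − 33) = 5, so Qs = 5P + 24.
Before the tax: set 312 − 4P = 5P + 24 → P* = $32, Q* = 184.
With the tax collected from suppliers, supply shifts: Qs = 5(P − 18) + 24.
Solving gives Q = 144 with consumers paying $42 and suppliers receiving $24 (the $18 wedge).
Burden on consumers: $10; on suppliers: $8. (They sum to $18.)
The less price-elastic side of the market bears the larger share of a per-unit tax.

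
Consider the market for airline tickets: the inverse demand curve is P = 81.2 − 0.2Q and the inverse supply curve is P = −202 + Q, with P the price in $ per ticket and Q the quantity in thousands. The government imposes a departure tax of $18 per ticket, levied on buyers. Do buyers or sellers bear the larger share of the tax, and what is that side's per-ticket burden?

Inverting to Q(P) form: Qd = 406 − 5P; Qs = P + 202.
Before the tax: set 406 − 5P = P + 202 → P* = $34, Q* = 236.
With the tax collected from buyers, demand (in seller-price terms) shifts: Qd = 406 − 5(P + 18).
Solving gives Q = 221 with buyers paying $37 and sellers receiving $19 (the $18 wedge).
Per-ticket burden: buyers $3, sellers $15.
Sellers take the larger share because supply is less price-elastic here (demand slope 5 vs supply slope 1).
The less price-elastic side of the market bears the larger share of a per-unit tax.

Sellers bear the larger share: $15 per ticket.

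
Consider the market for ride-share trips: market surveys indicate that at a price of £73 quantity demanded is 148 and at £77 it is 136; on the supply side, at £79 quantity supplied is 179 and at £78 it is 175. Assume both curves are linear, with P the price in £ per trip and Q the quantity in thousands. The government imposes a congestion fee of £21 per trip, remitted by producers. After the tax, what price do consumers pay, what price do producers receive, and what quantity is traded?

Consumers pay £84; producers receive £63; quantity = 115.

Demand slope: (136 − 148)/(77 − 73) = -3, so Qd = 367 − 3P.
Supply slope: (175 − 179)/(78 − 79) = 4, so Qs = 4P − 137.
Without the tax, 367 − 3P = 4P − 137 gives 7P = 504, so P* = £72 and Q* = 151.
With the tax collected from producers, supply shifts: Qs = 4(P − 21) − 137.
New equilibrium: consumers pay £84, producers receive £63, Q = 115. (Wedge: Pb − Ps = 21.)
The less price-elastic side of the market bears the larger share of a per-unit tax.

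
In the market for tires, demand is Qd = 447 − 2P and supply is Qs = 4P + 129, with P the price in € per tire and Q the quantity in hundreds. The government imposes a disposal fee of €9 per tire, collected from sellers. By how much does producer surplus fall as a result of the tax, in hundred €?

Without the tax, 447 − 2P = 4P + 129 gives 6P = 318, so P* = €53 and Q* = 341.
With the tax collected from sellers, supply shifts: Qs = 4(P − 9) + 129.
Solving gives Q = 329 with consumers paying €59 and sellers receiving €50 (the €9 wedge).
ΔPS is the trapezoid between Q = 329 and Q = 341 of height €3: ½ · (341 + 329) · 3 = €1005.

Producer surplus falls by €1005 hundred.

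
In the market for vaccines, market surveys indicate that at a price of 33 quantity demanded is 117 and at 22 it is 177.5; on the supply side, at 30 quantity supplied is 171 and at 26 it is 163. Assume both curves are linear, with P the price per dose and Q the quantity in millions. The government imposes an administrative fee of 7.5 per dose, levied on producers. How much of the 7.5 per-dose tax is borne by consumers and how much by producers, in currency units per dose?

Consumers bear 2 per dose; producers bear 5.5 per dose.

Demand slope: (177.5 − 117)/(22 − 33) = -5.5, so Qd = 298.5 − 5.5P.
Supply slope: (163 − 171)/(26 − 30) = 2, so Qs = 2P + 111.
Without the tax, 298.5 − 5.5P = 2P + 111 gives 7.5P = 187.5, so P* = 25 and Q* = 161.
With the tax collected from producers, supply shifts: Qs = 2(P − 7.5) + 111.
Solving gives Q = 150 with consumers paying 27 and producers receiving 19.5 (the 7.5 wedge).
Burden on consumers: 2; on producers: 5.5. (They sum to 7.5.)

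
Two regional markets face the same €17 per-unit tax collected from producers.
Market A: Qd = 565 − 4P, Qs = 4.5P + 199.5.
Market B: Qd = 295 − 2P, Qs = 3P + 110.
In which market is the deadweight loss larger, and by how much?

Market A: pre-tax P* = €43, Q* = 393; post-tax Q = 357; deadweight loss = €306.
Market B: pre-tax P* = €37, Q* = 221; post-tax Q = 200.6; deadweight loss = €173.4.
Difference: €306 vs €173.4 → market A is larger by €132.6.

Market A, by €132.6.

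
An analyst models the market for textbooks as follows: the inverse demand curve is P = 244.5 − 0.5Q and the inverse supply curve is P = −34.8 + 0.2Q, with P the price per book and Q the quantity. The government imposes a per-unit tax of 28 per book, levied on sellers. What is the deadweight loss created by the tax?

Deadweight loss = 560.

Rewrite in direct form: Qd = 489 − 2P and Qs = 5P + 174.
Without the tax, 489 − 2P = 5P + 174 gives 7P = 315, so P* = 45 and Q* = 399.
With the tax collected from sellers, supply shifts: Qs = 5(P − 28) + 174.
New equilibrium: buyers pay 65, sellers receive 37, Q = 359. (Wedge: Pb − Ps = 28.)
Quantity falls by |ΔQ| = |399 − 359| = 40.
DWL = ½ · t · |ΔQ| = ½ · 28 · 40 = 560.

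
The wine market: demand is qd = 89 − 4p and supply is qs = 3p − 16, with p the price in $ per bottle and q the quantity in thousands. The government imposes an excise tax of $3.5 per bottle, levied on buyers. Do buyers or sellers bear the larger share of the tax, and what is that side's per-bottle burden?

Before the tax: set 89 − 4p = 3p − 16 → p* = $15, q* = 29.
With the tax collected from buyers, demand (in seller-price terms) shifts: qd = 89 − 4(p + 3.5).
New equilibrium: buyers pay $16.5, sellers receive $13, q = 23. (Wedge: pb − ps = 3.5.)
Per-bottle burden: buyers $1.5, sellers $2.
Sellers take the larger share because supply is less price-elastic here (demand slope 4 vs supply slope 3).

Sellers bear the larger share: $2 per bottle.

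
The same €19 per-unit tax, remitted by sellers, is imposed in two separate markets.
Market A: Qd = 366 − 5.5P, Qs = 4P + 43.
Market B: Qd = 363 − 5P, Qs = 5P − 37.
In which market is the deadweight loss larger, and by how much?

Market A: pre-tax P* = €34, Q* = 179; post-tax Q = 135; deadweight loss = €418.
Market B: pre-tax P* = €40, Q* = 163; post-tax Q = 115.5; deadweight loss = €451.25.
Difference: €418 vs €451.25 → market B is larger by €33.25.

Market B, by €33.25.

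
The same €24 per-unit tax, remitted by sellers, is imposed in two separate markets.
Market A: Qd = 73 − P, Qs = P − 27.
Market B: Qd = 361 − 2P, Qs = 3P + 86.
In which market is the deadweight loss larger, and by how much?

Market B, by €201.6.

Market A: pre-tax P* = €50, Q* = 23; post-tax Q = 11; deadweight loss = €144.
Market B: pre-tax P* = €55, Q* = 251; post-tax Q = 222.2; deadweight loss = €345.6.
Difference: €144 vs €345.6 → market B is larger by €201.6.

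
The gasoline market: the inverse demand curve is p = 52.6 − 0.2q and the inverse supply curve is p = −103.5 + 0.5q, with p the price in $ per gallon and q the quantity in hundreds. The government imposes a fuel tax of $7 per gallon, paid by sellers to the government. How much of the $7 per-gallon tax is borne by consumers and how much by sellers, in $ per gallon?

Consumers bear $2 per gallon; sellers bear $5 per gallon.

Rewrite in direct form: qd = 263 − 5p and qs = 2p + 207.
Without the tax, 263 − 5p = 2p + 207 gives 7p = 56, so p* = $8 and q* = 223.
With the tax collected from sellers, supply shifts: qs = 2(p − 7) + 207.
Solving gives q = 213 with consumers paying $10 and sellers receiving $3 (the $7 wedge).
Burden on consumers: $2; on sellers: $5. (They sum to $7.)
The less price-elastic side of the market bears the larger share of a per-unit tax.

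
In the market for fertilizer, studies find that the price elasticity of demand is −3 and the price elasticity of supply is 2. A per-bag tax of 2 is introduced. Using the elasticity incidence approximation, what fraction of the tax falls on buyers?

Incidence ratio: buyers' share ≈ εs / (εs + |εd|) = 2 / (2 + 3) = 0.4.
Supply is the less elastic side, so buyers bear the smaller share.

Buyers' share ≈ 0.4.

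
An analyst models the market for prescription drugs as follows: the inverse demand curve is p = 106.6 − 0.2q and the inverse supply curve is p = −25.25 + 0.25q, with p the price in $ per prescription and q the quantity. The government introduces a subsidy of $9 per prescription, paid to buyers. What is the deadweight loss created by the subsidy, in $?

Deadweight loss = $90.

Inverting to q(p) form: qd = 533 − 5p; qs = 4p + 101.
Without the subsidy, 533 − 5p = 4p + 101 gives 9p = 432, so p* = $48 and q* = 293.
With a per-unit subsidy paid to buyers, each effectively pays p − 9, so demand becomes qd = 533 − 5(p − 9).
Solving gives q = 313 with buyers paying $44 and sellers receiving $53 (the $9 wedge).
Quantity rises by |ΔQ| = |293 − 313| = 20.
DWL = ½ · t · |ΔQ| = ½ · 9 · 20 = $90.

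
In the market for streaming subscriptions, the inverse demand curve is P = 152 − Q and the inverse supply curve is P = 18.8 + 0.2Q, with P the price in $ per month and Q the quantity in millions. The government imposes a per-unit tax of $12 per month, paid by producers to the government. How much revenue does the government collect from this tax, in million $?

Inverting to Q(P) form: Qd = 152 − P; Qs = 5P − 94.
Without the tax, 152 − P = 5P − 94 gives 6P = 246, so P* = $41 and Q* = 111.
With the tax collected from producers, supply shifts: Qs = 5(P − 12) − 94.
New equilibrium: consumers pay $51, producers receive $39, Q = 101. (Wedge: Pb − Ps = 12.)
Revenue = t · Q = 12 · 101 = $1212.

Tax revenue = $1212 million.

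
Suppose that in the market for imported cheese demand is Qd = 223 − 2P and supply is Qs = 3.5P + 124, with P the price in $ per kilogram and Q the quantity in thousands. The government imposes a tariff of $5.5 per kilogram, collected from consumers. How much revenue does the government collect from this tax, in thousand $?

Tax revenue = $990 thousand.

Before the tax: set 223 − 2P = 3.5P + 124 → P* = $18, Q* = 187.
With the tax collected from consumers, demand (in seller-price terms) shifts: Qd = 223 − 2(P + 5.5).
New equilibrium: consumers pay $21.5, sellers receive $16, Q = 180. (Wedge: Pb − Ps = 5.5.)
Revenue = t · Q = 5.5 · 180 = $990.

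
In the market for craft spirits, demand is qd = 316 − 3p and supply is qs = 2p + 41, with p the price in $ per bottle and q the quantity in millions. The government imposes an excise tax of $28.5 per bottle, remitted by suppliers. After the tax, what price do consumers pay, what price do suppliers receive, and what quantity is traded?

Without the tax, 316 − 3p = 2p + 41 gives 5p = 275, so p* = $55 and q* = 151.
With the tax collected from suppliers, supply shifts: qs = 2(p − 28.5) + 41.
New equilibrium: consumers pay $66.4, suppliers receive $37.9, q = 116.8. (Wedge: pb − ps = 28.5.)

Consumers pay $66.4; suppliers receive $37.9; quantity = 116.8.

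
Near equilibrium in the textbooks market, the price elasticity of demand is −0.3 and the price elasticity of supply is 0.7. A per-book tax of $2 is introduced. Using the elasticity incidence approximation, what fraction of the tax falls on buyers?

Incidence ratio: buyers' share ≈ εs / (εs + |εd|) = 0.7 / (0.7 + 0.3) = 0.7.
Supply is the more elastic side, so buyers bear the larger share.

Buyers' share ≈ 0.7.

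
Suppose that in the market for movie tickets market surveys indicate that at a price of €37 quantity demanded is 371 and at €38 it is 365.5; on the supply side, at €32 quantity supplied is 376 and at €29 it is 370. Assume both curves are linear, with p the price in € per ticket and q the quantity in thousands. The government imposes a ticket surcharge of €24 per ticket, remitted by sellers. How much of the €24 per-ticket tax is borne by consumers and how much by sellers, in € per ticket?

Demand slope: (365.5 − 371)/(38 − 37) = -5.5, so qd = 574.5 − 5.5p.
Supply slope: (370 − 376)/(29 − 32) = 2, so qs = 2p + 312.
Before the tax: set 574.5 − 5.5p = 2p + 312 → p* = €35, q* = 382.
With the tax collected from sellers, supply shifts: qs = 2(p − 24) + 312.
New equilibrium: consumers pay €41.4, sellers receive €17.4, q = 346.8. (Wedge: pb − ps = 24.)
Burden on consumers: €6.4; on sellers: €17.6. (They sum to €24.)
The less price-elastic side of the market bears the larger share of a per-unit tax.

Consumers bear €6.4 per ticket; sellers bear €17.6 per ticket.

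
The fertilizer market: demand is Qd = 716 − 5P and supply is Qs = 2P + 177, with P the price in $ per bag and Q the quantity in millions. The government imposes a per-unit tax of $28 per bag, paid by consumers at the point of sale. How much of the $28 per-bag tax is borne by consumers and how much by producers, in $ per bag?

Consumers bear $8 per bag; producers bear $20 per bag.

Without the tax, 716 − 5P = 2P + 177 gives 7P = 539, so P* = $77 and Q* = 331.
With the tax collected from consumers, demand (in seller-price terms) shifts: Qd = 716 − 5(P + 28).
New equilibrium: consumers pay $85, producers receive $57, Q = 291. (Wedge: Pb − Ps = 28.)
Burden on consumers: $8; on producers: $20. (They sum to $28.)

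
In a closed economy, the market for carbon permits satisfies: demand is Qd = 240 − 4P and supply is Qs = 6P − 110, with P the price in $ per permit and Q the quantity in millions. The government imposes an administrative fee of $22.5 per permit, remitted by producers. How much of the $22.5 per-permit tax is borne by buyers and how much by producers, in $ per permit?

Buyers bear $13.5 per permit; producers bear $9 per permit.

Before the tax: set 240 − 4P = 6P − 110 → P* = $35, Q* = 100.
With the tax collected from producers, supply shifts: Qs = 6(P − 22.5) − 110.
New equilibrium: buyers pay $48.5, producers receive $26, Q = 46. (Wedge: Pb − Ps = 22.5.)
Burden on buyers: $13.5; on producers: $9. (They sum to $22.5.)
The less price-elastic side of the market bears the larger share of a per-unit tax.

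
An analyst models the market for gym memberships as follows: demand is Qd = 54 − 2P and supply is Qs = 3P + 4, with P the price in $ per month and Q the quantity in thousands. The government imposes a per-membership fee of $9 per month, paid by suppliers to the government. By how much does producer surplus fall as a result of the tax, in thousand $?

Before the tax: set 54 − 2P = 3P + 4 → P* = $10, Q* = 34.
With the tax collected from suppliers, supply shifts: Qs = 3(P − 9) + 4.
Solving gives Q = 23.2 with buyers paying $15.4 and suppliers receiving $6.4 (the $9 wedge).
ΔPS is the trapezoid between Q = 23.2 and Q = 34 of height $3.6: ½ · (34 + 23.2) · 3.6 = $102.96.

Producer surplus falls by $102.96 thousand.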